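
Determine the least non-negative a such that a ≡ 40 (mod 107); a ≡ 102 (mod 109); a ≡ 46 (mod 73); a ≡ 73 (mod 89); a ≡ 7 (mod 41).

Combine the congruences pairwise.
From a ≡ 40 (mod 107) write a = 40 + 107t. Substituting into a ≡ 102 (mod 109) gives 107t ≡ 62 (mod 109), and since 107⁻¹ ≡ 54 (mod 109), t ≡ 78. Hence a ≡ 40 + 107·78 = 8386 (mod 11663).
From a ≡ 8386 (mod 11663) write a = 8386 + 11663t. Substituting into a ≡ 46 (mod 73) gives 11663t ≡ 55 (mod 73), and since 56⁻¹ ≡ 30 (mod 73), t ≡ 44. Hence a ≡ 8386 + 11663·44 = 521558 (mod 851399).
From a ≡ 521558 (mod 851399) write a = 521558 + 851399t. Substituting into a ≡ 73 (mod 89) gives 851399t ≡ 55 (mod 89), and since 25⁻¹ ≡ 57 (mod 89), t ≡ 20. Hence a ≡ 521558 + 851399·20 = 17549538 (mod 75774511).
From a ≡ 17549538 (mod 75774511) write a = 17549538 + 75774511t. Substituting into a ≡ 7 (mod 41) gives 75774511t ≡ 27 (mod 41), and since 33⁻¹ ≡ 5 (mod 41), t ≡ 12. Hence a ≡ 17549538 + 75774511·12 = 926843670 (mod 3106754951).

926843670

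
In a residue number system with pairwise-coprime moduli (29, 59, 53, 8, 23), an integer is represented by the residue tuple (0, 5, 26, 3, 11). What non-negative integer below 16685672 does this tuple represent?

9545379

From x ≡ 0 (mod 29) write x = 0 + 29t. Substituting into x ≡ 5 (mod 59) gives 29t ≡ 5 (mod 59), and since 29⁻¹ ≡ 57 (mod 59), t ≡ 49. Hence x ≡ 0 + 29·49 = 1421 (mod 1711).
From x ≡ 1421 (mod 1711) write x = 1421 + 1711t. Substituting into x ≡ 26 (mod 53) gives 1711t ≡ 36 (mod 53), and since 15⁻¹ ≡ 46 (mod 53), t ≡ 13. Hence x ≡ 1421 + 1711·13 = 23664 (mod 90683).
From x ≡ 23664 (mod 90683) write x = 23664 + 90683t. Substituting into x ≡ 3 (mod 8) gives 90683t ≡ 3 (mod 8), and since 3⁻¹ ≡ 3 (mod 8), t ≡ 1. Hence x ≡ 23664 + 90683·1 = 114347 (mod 725464).
From x ≡ 114347 (mod 725464) write x = 114347 + 725464t. Substituting into x ≡ 11 (mod 23) gives 725464t ≡ 20 (mod 23), and since 21⁻¹ ≡ 11 (mod 23), t ≡ 13. Hence x ≡ 114347 + 725464·13 = 9545379 (mod 16685672).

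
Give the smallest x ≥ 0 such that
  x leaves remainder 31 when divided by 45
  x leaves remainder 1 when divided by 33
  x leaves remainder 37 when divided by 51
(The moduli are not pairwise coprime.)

Combine the congruences pairwise.
gcd(45, 33) = 3 and 3 | (1 − 31), so the pair is consistent; merging gives x ≡ 166 (mod 495), where 495 = lcm(45, 33).
gcd(495, 51) = 3 and 3 | (37 − 166), so the pair is consistent; merging gives x ≡ 6106 (mod 8415), where 8415 = lcm(495, 51).
The solution is unique modulo lcm(45, 33, 51) = 8415.

6106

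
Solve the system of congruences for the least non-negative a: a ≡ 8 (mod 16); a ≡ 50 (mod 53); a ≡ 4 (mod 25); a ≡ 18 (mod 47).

The moduli are pairwise coprime; N = 16·53·25·47 = 996400.
N/16 = 62275; 62275 ≡ 3 (mod 16); 3·11 ≡ 1, so inverse 11.
N/53 = 18800; 18800 ≡ 38 (mod 53); 38·7 ≡ 1, so inverse 7.
N/25 = 39856; 39856 ≡ 6 (mod 25); 6·21 ≡ 1, so inverse 21.
N/47 = 21200; 21200 ≡ 3 (mod 47); 3·16 ≡ 1, so inverse 16.
a ≡ 8·62275·11 + 50·18800·7 + 4·39856·21 + 18·21200·16 = 21513704.
21513704 mod 996400 = 589304.

589304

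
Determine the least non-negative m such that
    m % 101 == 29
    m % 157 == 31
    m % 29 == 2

The moduli are pairwise coprime; N = 101·157·29 = 459853.
N/101 = 4553; 4553 ≡ 8 (mod 101); 8·38 ≡ 1, so inverse 38.
N/157 = 2929; 2929 ≡ 103 (mod 157); 103·125 ≡ 1, so inverse 125.
N/29 = 15857; 15857 ≡ 23 (mod 29); 23·24 ≡ 1, so inverse 24.
m ≡ 29·4553·38 + 31·2929·125 + 2·15857·24 = 17128417.
17128417 mod 459853 = 113856.

113856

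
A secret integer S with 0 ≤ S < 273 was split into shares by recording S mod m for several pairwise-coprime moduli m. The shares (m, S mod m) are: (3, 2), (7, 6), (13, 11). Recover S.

167

Combine the congruences pairwise.
From S ≡ 2 (mod 3) write S = 2 + 3t. Substituting into S ≡ 6 (mod 7) gives 3t ≡ 4 (mod 7), and since 3⁻¹ ≡ 5 (mod 7), t ≡ 6. Hence S ≡ 2 + 3·6 = 20 (mod 21).
From S ≡ 20 (mod 21) write S = 20 + 21t. Substituting into S ≡ 11 (mod 13) gives 21t ≡ 4 (mod 13), and since 8⁻¹ ≡ 5 (mod 13), t ≡ 7. Hence S ≡ 20 + 21·7 = 167 (mod 273).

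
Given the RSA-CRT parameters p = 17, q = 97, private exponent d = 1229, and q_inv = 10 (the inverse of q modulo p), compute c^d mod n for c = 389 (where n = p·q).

971

d_p = d mod (p−1) = 1229 mod 16 = 13; d_q = d mod (q−1) = 77.
m₁ = c^(d_p) mod p: c ≡ 15 (mod 17), and 15^13 mod 17 = 2.
m₂ = c^(d_q) mod q: c ≡ 1 (mod 97), and 1^77 mod 97 = 1.
h = q_inv·(m₁ − m₂) mod p = 10·(2 − 1) mod 17 = 10.
m = m₂ + h·q = 1 + 10·97 = 971.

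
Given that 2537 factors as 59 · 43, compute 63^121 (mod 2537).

2499

Mod 59: 63 ≡ 4; by Fermat, exponent reduces to 121 mod 58 = 5; 4^5 ≡ 21 (mod 59).
Mod 43: 63 ≡ 20; by Fermat, exponent reduces to 121 mod 42 = 37; 20^37 ≡ 5 (mod 43).
Combine by CRT: x ≡ 21 (mod 59), x ≡ 5 (mod 43) ⇒ x ≡ 2499 (mod 2537).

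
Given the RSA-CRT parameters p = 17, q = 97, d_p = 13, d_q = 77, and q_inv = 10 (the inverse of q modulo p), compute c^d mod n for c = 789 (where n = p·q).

312

m₁ = c^(d_p) mod p: c ≡ 7 (mod 17), and 7^13 mod 17 = 6.
m₂ = c^(d_q) mod q: c ≡ 13 (mod 97), and 13^77 mod 97 = 21.
h = q_inv·(m₁ − m₂) mod p = 10·(6 − 21) mod 17 = 3.
m = m₂ + h·q = 21 + 3·97 = 312.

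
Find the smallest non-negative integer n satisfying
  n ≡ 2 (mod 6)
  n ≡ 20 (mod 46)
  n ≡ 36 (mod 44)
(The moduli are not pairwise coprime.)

Combine the congruences pairwise.
gcd(6, 46) = 2 and 2 | (20 − 2), so the pair is consistent; merging gives n ≡ 20 (mod 138), where 138 = lcm(6, 46).
gcd(138, 44) = 2 and 2 | (36 − 20), so the pair is consistent; merging gives n ≡ 1400 (mod 3036), where 3036 = lcm(138, 44).
The solution is unique modulo lcm(6, 46, 44) = 3036.

1400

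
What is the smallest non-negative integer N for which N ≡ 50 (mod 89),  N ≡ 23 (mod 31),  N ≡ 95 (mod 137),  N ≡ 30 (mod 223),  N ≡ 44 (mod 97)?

5432291626

Combine the congruences pairwise.
From N ≡ 50 (mod 89) write N = 50 + 89t. Substituting into N ≡ 23 (mod 31) gives 89t ≡ 4 (mod 31), and since 27⁻¹ ≡ 23 (mod 31), t ≡ 30. Hence N ≡ 50 + 89·30 = 2720 (mod 2759).
From N ≡ 2720 (mod 2759) write N = 2720 + 2759t. Substituting into N ≡ 95 (mod 137) gives 2759t ≡ 115 (mod 137), and since 19⁻¹ ≡ 101 (mod 137), t ≡ 107. Hence N ≡ 2720 + 2759·107 = 297933 (mod 377983).
From N ≡ 297933 (mod 377983) write N = 297933 + 377983t. Substituting into N ≡ 30 (mod 223) gives 377983t ≡ 25 (mod 223), and since 221⁻¹ ≡ 111 (mod 223), t ≡ 99. Hence N ≡ 297933 + 377983·99 = 37718250 (mod 84290209).
From N ≡ 37718250 (mod 84290209) write N = 37718250 + 84290209t. Substituting into N ≡ 44 (mod 97) gives 84290209t ≡ 50 (mod 97), and since 22⁻¹ ≡ 75 (mod 97), t ≡ 64. Hence N ≡ 37718250 + 84290209·64 = 5432291626 (mod 8176150273).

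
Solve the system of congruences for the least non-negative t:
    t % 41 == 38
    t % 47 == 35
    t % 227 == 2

The moduli are pairwise coprime; N = 41·47·227 = 437429.
N/41 = 10669; 10669 ≡ 9 (mod 41); 9·32 ≡ 1, so inverse 32.
N/47 = 9307; 9307 ≡ 1 (mod 47), inverse 1.
N/227 = 1927; 1927 ≡ 111 (mod 227); 111·45 ≡ 1, so inverse 45.
t ≡ 38·10669·32 + 35·9307·1 + 2·1927·45 = 13472679.
13472679 mod 437429 = 349809.

349809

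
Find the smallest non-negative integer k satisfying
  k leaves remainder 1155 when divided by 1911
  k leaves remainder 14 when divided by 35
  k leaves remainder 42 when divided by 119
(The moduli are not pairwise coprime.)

Combine the congruences pairwise.
gcd(1911, 35) = 7 and 7 | (14 − 1155), so the pair is consistent; merging gives k ≡ 8799 (mod 9555), where 9555 = lcm(1911, 35).
gcd(9555, 119) = 7 and 7 | (42 − 8799), so the pair is consistent; merging gives k ≡ 152124 (mod 162435), where 162435 = lcm(9555, 119).
The solution is unique modulo lcm(1911, 35, 119) = 162435.

152124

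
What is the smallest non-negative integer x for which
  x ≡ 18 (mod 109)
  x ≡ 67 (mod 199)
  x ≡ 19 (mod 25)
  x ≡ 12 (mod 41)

2263294

From x ≡ 18 (mod 109) write x = 18 + 109t. Substituting into x ≡ 67 (mod 199) gives 109t ≡ 49 (mod 199), and since 109⁻¹ ≡ 42 (mod 199), t ≡ 68. Hence x ≡ 18 + 109·68 = 7430 (mod 21691).
From x ≡ 7430 (mod 21691) write x = 7430 + 21691t. Substituting into x ≡ 19 (mod 25) gives 21691t ≡ 14 (mod 25), and since 16⁻¹ ≡ 11 (mod 25), t ≡ 4. Hence x ≡ 7430 + 21691·4 = 94194 (mod 542275).
From x ≡ 94194 (mod 542275) write x = 94194 + 542275t. Substituting into x ≡ 12 (mod 41) gives 542275t ≡ 36 (mod 41), and since 9⁻¹ ≡ 32 (mod 41), t ≡ 4. Hence x ≡ 94194 + 542275·4 = 2263294 (mod 22233275).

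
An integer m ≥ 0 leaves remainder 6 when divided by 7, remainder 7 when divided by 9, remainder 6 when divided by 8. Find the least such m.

The moduli are pairwise coprime; N = 7·9·8 = 504.
N/7 = 72; 72 ≡ 2 (mod 7); 2·4 ≡ 1, so inverse 4.
N/9 = 56; 56 ≡ 2 (mod 9); 2·5 ≡ 1, so inverse 5.
N/8 = 63; 63 ≡ 7 (mod 8); 7·7 ≡ 1, so inverse 7.
m ≡ 6·72·4 + 7·56·5 + 6·63·7 = 6334.
6334 mod 504 = 286.

286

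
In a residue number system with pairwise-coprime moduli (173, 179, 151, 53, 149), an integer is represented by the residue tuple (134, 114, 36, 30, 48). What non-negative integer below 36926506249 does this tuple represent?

5400098427

The moduli are pairwise coprime; N = 173·179·151·53·149 = 36926506249.
N/173 = 213448013; 213448013 ≡ 94 (mod 173); 94·127 ≡ 1, so inverse 127.
N/179 = 206293331; 206293331 ≡ 127 (mod 179); 127·148 ≡ 1, so inverse 148.
N/151 = 244546399; 244546399 ≡ 87 (mod 151); 87·92 ≡ 1, so inverse 92.
N/53 = 696726533; 696726533 ≡ 34 (mod 53); 34·39 ≡ 1, so inverse 39.
N/149 = 247828901; 247828901 ≡ 32 (mod 149); 32·14 ≡ 1, so inverse 14.
x ≡ 134·213448013·127 + 114·206293331·148 + 36·244546399·92 + 30·696726533·39 + 48·247828901·14 = 8904688104436.
8904688104436 mod 36926506249 = 5400098427.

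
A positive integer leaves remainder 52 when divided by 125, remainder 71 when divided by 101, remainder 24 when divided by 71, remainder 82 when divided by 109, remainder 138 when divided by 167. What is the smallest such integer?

The moduli are pairwise coprime; M = 125·101·71·109·167 = 16316714125.
M/125 = 130533713; 130533713 ≡ 88 (mod 125); 88·27 ≡ 1, so inverse 27.
M/101 = 161551625; 161551625 ≡ 4 (mod 101); 4·76 ≡ 1, so inverse 76.
M/71 = 229812875; 229812875 ≡ 4 (mod 71); 4·18 ≡ 1, so inverse 18.
M/109 = 149694625; 149694625 ≡ 20 (mod 109); 20·60 ≡ 1, so inverse 60.
M/167 = 97704875; 97704875 ≡ 22 (mod 167); 22·38 ≡ 1, so inverse 38.
n ≡ 52·130533713·27 + 71·161551625·76 + 24·229812875·18 + 82·149694625·60 + 138·97704875·38 = 2403142983052.
2403142983052 mod 16316714125 = 4586006677.

4586006677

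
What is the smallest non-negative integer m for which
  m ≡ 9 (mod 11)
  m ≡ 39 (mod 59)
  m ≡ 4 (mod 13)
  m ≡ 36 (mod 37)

From m ≡ 9 (mod 11) write m = 9 + 11t. Substituting into m ≡ 39 (mod 59) gives 11t ≡ 30 (mod 59), and since 11⁻¹ ≡ 43 (mod 59), t ≡ 51. Hence m ≡ 9 + 11·51 = 570 (mod 649).
From m ≡ 570 (mod 649) write m = 570 + 649t. Substituting into m ≡ 4 (mod 13) gives 649t ≡ 6 (mod 13), and since 12⁻¹ ≡ 12 (mod 13), t ≡ 7. Hence m ≡ 570 + 649·7 = 5113 (mod 8437).
From m ≡ 5113 (mod 8437) write m = 5113 + 8437t. Substituting into m ≡ 36 (mod 37) gives 8437t ≡ 29 (mod 37), and since 1⁻¹ ≡ 1 (mod 37), t ≡ 29. Hence m ≡ 5113 + 8437·29 = 249786 (mod 312169).

249786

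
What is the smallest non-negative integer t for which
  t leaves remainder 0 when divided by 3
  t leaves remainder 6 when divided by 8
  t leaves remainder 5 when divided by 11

Combine the congruences pairwise.
From t ≡ 0 (mod 3) write t = 0 + 3s. Substituting into t ≡ 6 (mod 8) gives 3s ≡ 6 (mod 8), and since 3⁻¹ ≡ 3 (mod 8), s ≡ 2. Hence t ≡ 0 + 3·2 = 6 (mod 24).
From t ≡ 6 (mod 24) write t = 6 + 24s. Substituting into t ≡ 5 (mod 11) gives 24s ≡ 10 (mod 11), and since 2⁻¹ ≡ 6 (mod 11), s ≡ 5. Hence t ≡ 6 + 24·5 = 126 (mod 264).

126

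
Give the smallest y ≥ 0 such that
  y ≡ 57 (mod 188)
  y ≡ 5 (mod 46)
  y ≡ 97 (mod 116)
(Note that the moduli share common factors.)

Combine the congruences pairwise.
gcd(188, 46) = 2 and 2 | (5 − 57), so the pair is consistent; merging gives y ≡ 1937 (mod 4324), where 4324 = lcm(188, 46).
gcd(4324, 116) = 4 and 4 | (97 − 1937), so the pair is consistent; merging gives y ≡ 66797 (mod 125396), where 125396 = lcm(4324, 116).
The solution is unique modulo lcm(188, 46, 116) = 125396.

66797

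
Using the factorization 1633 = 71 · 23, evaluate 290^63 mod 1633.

Mod 71: 290 ≡ 6; 6^63 ≡ 25 (mod 71).
Mod 23: 290 ≡ 14; by Fermat, exponent reduces to 63 mod 22 = 19; 14^19 ≡ 10 (mod 23).
Combine by CRT: x ≡ 25 (mod 71), x ≡ 10 (mod 23) ⇒ x ≡ 309 (mod 1633).

309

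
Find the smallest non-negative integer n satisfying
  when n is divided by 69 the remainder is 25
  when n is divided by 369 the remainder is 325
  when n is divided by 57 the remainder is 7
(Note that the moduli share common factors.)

8443

Combine the congruences pairwise.
gcd(69, 369) = 3 and 3 | (325 − 25), so the pair is consistent; merging gives n ≡ 8443 (mod 8487), where 8487 = lcm(69, 369).
gcd(8487, 57) = 3 and 3 | (7 − 8443), so the pair is consistent; merging gives n ≡ 8443 (mod 161253), where 161253 = lcm(8487, 57).
The solution is unique modulo lcm(69, 369, 57) = 161253.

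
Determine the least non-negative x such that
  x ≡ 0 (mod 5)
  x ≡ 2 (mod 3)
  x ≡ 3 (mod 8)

Combine the congruences pairwise.
From x ≡ 0 (mod 5) write x = 0 + 5t. Substituting into x ≡ 2 (mod 3) gives 5t ≡ 2 (mod 3), and since 2⁻¹ ≡ 2 (mod 3), t ≡ 1. Hence x ≡ 0 + 5·1 = 5 (mod 15).
From x ≡ 5 (mod 15) write x = 5 + 15t. Substituting into x ≡ 3 (mod 8) gives 15t ≡ 6 (mod 8), and since 7⁻¹ ≡ 7 (mod 8), t ≡ 2. Hence x ≡ 5 + 15·2 = 35 (mod 120).

35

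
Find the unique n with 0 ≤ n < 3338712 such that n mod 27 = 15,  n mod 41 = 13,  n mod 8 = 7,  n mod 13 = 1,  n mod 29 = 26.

Combine the congruences pairwise.
From n ≡ 15 (mod 27) write n = 15 + 27t. Substituting into n ≡ 13 (mod 41) gives 27t ≡ 39 (mod 41), and since 27⁻¹ ≡ 38 (mod 41), t ≡ 6. Hence n ≡ 15 + 27·6 = 177 (mod 1107).
From n ≡ 177 (mod 1107) write n = 177 + 1107t. Substituting into n ≡ 7 (mod 8) gives 1107t ≡ 6 (mod 8), and since 3⁻¹ ≡ 3 (mod 8), t ≡ 2. Hence n ≡ 177 + 1107·2 = 2391 (mod 8856).
From n ≡ 2391 (mod 8856) write n = 2391 + 8856t. Substituting into n ≡ 1 (mod 13) gives 8856t ≡ 2 (mod 13), and since 3⁻¹ ≡ 9 (mod 13), t ≡ 5. Hence n ≡ 2391 + 8856·5 = 46671 (mod 115128).
From n ≡ 46671 (mod 115128) write n = 46671 + 115128t. Substituting into n ≡ 26 (mod 29) gives 115128t ≡ 16 (mod 29), and since 27⁻¹ ≡ 14 (mod 29), t ≡ 21. Hence n ≡ 46671 + 115128·21 = 2464359 (mod 3338712).

2464359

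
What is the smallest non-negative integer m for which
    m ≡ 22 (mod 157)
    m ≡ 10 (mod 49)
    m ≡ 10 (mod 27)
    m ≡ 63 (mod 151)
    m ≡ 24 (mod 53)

1201760290

The moduli are pairwise coprime; N = 157·49·27·151·53 = 1662311133.
N/157 = 10587969; 10587969 ≡ 46 (mod 157); 46·99 ≡ 1, so inverse 99.
N/49 = 33924717; 33924717 ≡ 8 (mod 49); 8·43 ≡ 1, so inverse 43.
N/27 = 61567079; 61567079 ≡ 5 (mod 27); 5·11 ≡ 1, so inverse 11.
N/151 = 11008683; 11008683 ≡ 28 (mod 151); 28·27 ≡ 1, so inverse 27.
N/53 = 31364361; 31364361 ≡ 21 (mod 53); 21·48 ≡ 1, so inverse 48.
m ≡ 22·10587969·99 + 10·33924717·43 + 10·61567079·11 + 63·11008683·27 + 24·31364361·48 = 99278117137.
99278117137 mod 1662311133 = 1201760290.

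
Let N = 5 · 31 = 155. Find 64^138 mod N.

101

Mod 5: 64 ≡ 4; by Fermat, exponent reduces to 138 mod 4 = 2; 4^2 ≡ 1 (mod 5).
Mod 31: 64 ≡ 2; by Fermat, exponent reduces to 138 mod 30 = 18; 2^18 ≡ 8 (mod 31).
Combine by CRT: x ≡ 1 (mod 5), x ≡ 8 (mod 31) ⇒ x ≡ 101 (mod 155).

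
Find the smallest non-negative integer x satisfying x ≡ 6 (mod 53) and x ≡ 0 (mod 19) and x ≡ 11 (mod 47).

From x ≡ 6 (mod 53) write x = 6 + 53t. Substituting into x ≡ 0 (mod 19) gives 53t ≡ 13 (mod 19), and since 15⁻¹ ≡ 14 (mod 19), t ≡ 11. Hence x ≡ 6 + 53·11 = 589 (mod 1007).
From x ≡ 589 (mod 1007) write x = 589 + 1007t. Substituting into x ≡ 11 (mod 47) gives 1007t ≡ 33 (mod 47), and since 20⁻¹ ≡ 40 (mod 47), t ≡ 4. Hence x ≡ 589 + 1007·4 = 4617 (mod 47329).

4617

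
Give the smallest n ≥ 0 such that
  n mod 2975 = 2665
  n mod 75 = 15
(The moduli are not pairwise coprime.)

gcd(2975, 75) = 25 and 25 | (15 − 2665), so the pair is consistent; merging gives n ≡ 5640 (mod 8925), where 8925 = lcm(2975, 75).
The solution is unique modulo lcm(2975, 75) = 8925.

5640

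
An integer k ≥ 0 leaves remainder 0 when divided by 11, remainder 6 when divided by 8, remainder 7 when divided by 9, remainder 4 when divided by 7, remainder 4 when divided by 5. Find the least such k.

15334

The moduli are pairwise coprime; N = 11·8·9·7·5 = 27720.
N/11 = 2520; 2520 ≡ 1 (mod 11), inverse 1.
N/8 = 3465; 3465 ≡ 1 (mod 8), inverse 1.
N/9 = 3080; 3080 ≡ 2 (mod 9); 2·5 ≡ 1, so inverse 5.
N/7 = 3960; 3960 ≡ 5 (mod 7); 5·3 ≡ 1, so inverse 3.
N/5 = 5544; 5544 ≡ 4 (mod 5); 4·4 ≡ 1, so inverse 4.
k ≡ 0·2520·1 + 6·3465·1 + 7·3080·5 + 4·3960·3 + 4·5544·4 = 264814.
264814 mod 27720 = 15334.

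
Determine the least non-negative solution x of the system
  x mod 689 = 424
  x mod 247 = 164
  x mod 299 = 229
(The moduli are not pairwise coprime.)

134779

gcd(689, 247) = 13 and 13 | (164 − 424), so the pair is consistent; merging gives x ≡ 3869 (mod 13091), where 13091 = lcm(689, 247).
gcd(13091, 299) = 13 and 13 | (229 − 3869), so the pair is consistent; merging gives x ≡ 134779 (mod 301093), where 301093 = lcm(13091, 299).
The solution is unique modulo lcm(689, 247, 299) = 301093.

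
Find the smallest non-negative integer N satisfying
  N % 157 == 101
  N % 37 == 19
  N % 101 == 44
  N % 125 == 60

1254060

The moduli are pairwise coprime; M = 157·37·101·125 = 73338625.
M/157 = 467125; 467125 ≡ 50 (mod 157); 50·22 ≡ 1, so inverse 22.
M/37 = 1982125; 1982125 ≡ 35 (mod 37); 35·18 ≡ 1, so inverse 18.
M/101 = 726125; 726125 ≡ 36 (mod 101); 36·87 ≡ 1, so inverse 87.
M/125 = 586709; 586709 ≡ 84 (mod 125); 84·64 ≡ 1, so inverse 64.
N ≡ 101·467125·22 + 19·1982125·18 + 44·726125·87 + 60·586709·64 = 6748407560.
6748407560 mod 73338625 = 1254060.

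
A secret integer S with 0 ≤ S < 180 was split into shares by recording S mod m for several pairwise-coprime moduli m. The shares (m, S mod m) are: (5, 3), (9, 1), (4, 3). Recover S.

From S ≡ 3 (mod 5) write S = 3 + 5t. Substituting into S ≡ 1 (mod 9) gives 5t ≡ 7 (mod 9), and since 5⁻¹ ≡ 2 (mod 9), t ≡ 5. Hence S ≡ 3 + 5·5 = 28 (mod 45).
From S ≡ 28 (mod 45) write S = 28 + 45t. Substituting into S ≡ 3 (mod 4) gives 45t ≡ 3 (mod 4), and since 1⁻¹ ≡ 1 (mod 4), t ≡ 3. Hence S ≡ 28 + 45·3 = 163 (mod 180).

163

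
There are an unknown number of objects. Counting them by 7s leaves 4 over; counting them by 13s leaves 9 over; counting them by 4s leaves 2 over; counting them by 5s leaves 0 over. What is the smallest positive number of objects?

The moduli are pairwise coprime; M = 7·13·4·5 = 1820.
M/7 = 260; 260 ≡ 1 (mod 7), inverse 1.
M/13 = 140; 140 ≡ 10 (mod 13); 10·4 ≡ 1, so inverse 4.
M/4 = 455; 455 ≡ 3 (mod 4); 3·3 ≡ 1, so inverse 3.
M/5 = 364; 364 ≡ 4 (mod 5); 4·4 ≡ 1, so inverse 4.
N ≡ 4·260·1 + 9·140·4 + 2·455·3 + 0·364·4 = 8810.
8810 mod 1820 = 1530.

1530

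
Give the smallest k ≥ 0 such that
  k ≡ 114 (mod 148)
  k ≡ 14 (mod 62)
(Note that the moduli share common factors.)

262

Combine the congruences pairwise.
gcd(148, 62) = 2 and 2 | (14 − 114), so the pair is consistent; merging gives k ≡ 262 (mod 4588), where 4588 = lcm(148, 62).
The solution is unique modulo lcm(148, 62) = 4588.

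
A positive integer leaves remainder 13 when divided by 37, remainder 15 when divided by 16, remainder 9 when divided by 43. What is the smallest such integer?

The moduli are pairwise coprime; N = 37·16·43 = 25456.
N/37 = 688; 688 ≡ 22 (mod 37); 22·32 ≡ 1, so inverse 32.
N/16 = 1591; 1591 ≡ 7 (mod 16); 7·7 ≡ 1, so inverse 7.
N/43 = 592; 592 ≡ 33 (mod 43); 33·30 ≡ 1, so inverse 30.
m ≡ 13·688·32 + 15·1591·7 + 9·592·30 = 613103.
613103 mod 25456 = 2159.

2159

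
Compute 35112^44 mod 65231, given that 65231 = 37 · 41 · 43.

50284

Mod 37: 35112 ≡ 36; by Fermat, exponent reduces to 44 mod 36 = 8; 36^8 ≡ 1 (mod 37).
Mod 41: 35112 ≡ 16; by Fermat, exponent reduces to 44 mod 40 = 4; 16^4 ≡ 18 (mod 41).
Mod 43: 35112 ≡ 24; by Fermat, exponent reduces to 44 mod 42 = 2; 24^2 ≡ 17 (mod 43).
Combine by CRT: x ≡ 1 (mod 37), x ≡ 18 (mod 41), x ≡ 17 (mod 43) ⇒ x ≡ 50284 (mod 65231).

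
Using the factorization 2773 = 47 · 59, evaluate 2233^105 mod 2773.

1353

Mod 47: 2233 ≡ 24; by Fermat, exponent reduces to 105 mod 46 = 13; 24^13 ≡ 37 (mod 47).
Mod 59: 2233 ≡ 50; by Fermat, exponent reduces to 105 mod 58 = 47; 50^47 ≡ 55 (mod 59).
Combine by CRT: x ≡ 37 (mod 47), x ≡ 55 (mod 59) ⇒ x ≡ 1353 (mod 2773).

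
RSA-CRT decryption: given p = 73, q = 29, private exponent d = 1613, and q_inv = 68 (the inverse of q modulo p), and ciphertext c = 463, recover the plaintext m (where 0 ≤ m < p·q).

d_p = d mod (p−1) = 1613 mod 72 = 29; d_q = d mod (q−1) = 17.
m₁ = c^(d_p) mod p: c ≡ 25 (mod 73), and 25^29 mod 73 = 61.
m₂ = c^(d_q) mod q: c ≡ 28 (mod 29), and 28^17 mod 29 = 28.
h = q_inv·(m₁ − m₂) mod p = 68·(61 − 28) mod 73 = 54.
m = m₂ + h·q = 28 + 54·29 = 1594.

1594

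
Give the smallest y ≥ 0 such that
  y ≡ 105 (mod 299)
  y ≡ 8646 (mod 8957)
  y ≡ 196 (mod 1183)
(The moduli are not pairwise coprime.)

743120

Combine the congruences pairwise.
gcd(299, 8957) = 13 and 13 | (8646 − 105), so the pair is consistent; merging gives y ≡ 125087 (mod 206011), where 206011 = lcm(299, 8957).
gcd(206011, 1183) = 169 and 169 | (196 − 125087), so the pair is consistent; merging gives y ≡ 743120 (mod 1442077), where 1442077 = lcm(206011, 1183).
The solution is unique modulo lcm(299, 8957, 1183) = 1442077.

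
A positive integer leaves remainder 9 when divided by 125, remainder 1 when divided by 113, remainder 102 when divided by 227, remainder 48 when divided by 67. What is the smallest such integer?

214393884

The moduli are pairwise coprime; M = 125·113·227·67 = 214827125.
M/125 = 1718617; 1718617 ≡ 117 (mod 125); 117·78 ≡ 1, so inverse 78.
M/113 = 1901125; 1901125 ≡ 13 (mod 113); 13·87 ≡ 1, so inverse 87.
M/227 = 946375; 946375 ≡ 12 (mod 227); 12·19 ≡ 1, so inverse 19.
M/67 = 3206375; 3206375 ≡ 23 (mod 67); 23·35 ≡ 1, so inverse 35.
N ≡ 9·1718617·78 + 1·1901125·87 + 102·946375·19 + 48·3206375·35 = 8592651759.
8592651759 mod 214827125 = 214393884.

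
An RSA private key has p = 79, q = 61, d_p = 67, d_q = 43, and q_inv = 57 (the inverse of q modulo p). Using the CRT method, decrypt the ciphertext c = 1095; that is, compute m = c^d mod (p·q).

3694

m₁ = c^(d_p) mod p: c ≡ 68 (mod 79), and 68^67 mod 79 = 60.
m₂ = c^(d_q) mod q: c ≡ 58 (mod 61), and 58^43 mod 61 = 34.
h = q_inv·(m₁ − m₂) mod p = 57·(60 − 34) mod 79 = 60.
m = m₂ + h·q = 34 + 60·61 = 3694.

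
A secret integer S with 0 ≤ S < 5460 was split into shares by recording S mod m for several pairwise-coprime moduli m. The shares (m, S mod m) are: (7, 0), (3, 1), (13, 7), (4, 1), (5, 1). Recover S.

4921

The moduli are pairwise coprime; N = 7·3·13·4·5 = 5460.
N/7 = 780; 780 ≡ 3 (mod 7); 3·5 ≡ 1, so inverse 5.
N/3 = 1820; 1820 ≡ 2 (mod 3); 2·2 ≡ 1, so inverse 2.
N/13 = 420; 420 ≡ 4 (mod 13); 4·10 ≡ 1, so inverse 10.
N/4 = 1365; 1365 ≡ 1 (mod 4), inverse 1.
N/5 = 1092; 1092 ≡ 2 (mod 5); 2·3 ≡ 1, so inverse 3.
S ≡ 0·780·5 + 1·1820·2 + 7·420·10 + 1·1365·1 + 1·1092·3 = 37681.
37681 mod 5460 = 4921.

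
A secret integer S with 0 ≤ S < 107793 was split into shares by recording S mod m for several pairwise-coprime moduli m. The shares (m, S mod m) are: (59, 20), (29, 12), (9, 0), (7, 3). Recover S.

95364

The moduli are pairwise coprime; N = 59·29·9·7 = 107793.
N/59 = 1827; 1827 ≡ 57 (mod 59); 57·29 ≡ 1, so inverse 29.
N/29 = 3717; 3717 ≡ 5 (mod 29); 5·6 ≡ 1, so inverse 6.
N/9 = 11977; 11977 ≡ 7 (mod 9); 7·4 ≡ 1, so inverse 4.
N/7 = 15399; 15399 ≡ 6 (mod 7); 6·6 ≡ 1, so inverse 6.
S ≡ 20·1827·29 + 12·3717·6 + 0·11977·4 + 3·15399·6 = 1604466.
1604466 mod 107793 = 95364.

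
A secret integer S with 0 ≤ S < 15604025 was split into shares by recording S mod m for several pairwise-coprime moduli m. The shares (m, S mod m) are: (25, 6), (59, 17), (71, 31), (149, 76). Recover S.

The moduli are pairwise coprime; N = 25·59·71·149 = 15604025.
N/25 = 624161; 624161 ≡ 11 (mod 25); 11·16 ≡ 1, so inverse 16.
N/59 = 264475; 264475 ≡ 37 (mod 59); 37·8 ≡ 1, so inverse 8.
N/71 = 219775; 219775 ≡ 30 (mod 71); 30·45 ≡ 1, so inverse 45.
N/149 = 104725; 104725 ≡ 127 (mod 149); 127·88 ≡ 1, so inverse 88.
S ≡ 6·624161·16 + 17·264475·8 + 31·219775·45 + 76·104725·88 = 1102874981.
1102874981 mod 15604025 = 10593231.

10593231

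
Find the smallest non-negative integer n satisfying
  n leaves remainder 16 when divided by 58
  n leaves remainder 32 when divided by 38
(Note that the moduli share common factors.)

944

gcd(58, 38) = 2 and 2 | (32 − 16), so the pair is consistent; merging gives n ≡ 944 (mod 1102), where 1102 = lcm(58, 38).
The solution is unique modulo lcm(58, 38) = 1102.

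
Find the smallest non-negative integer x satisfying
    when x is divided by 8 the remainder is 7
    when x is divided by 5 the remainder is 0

15

Combine the congruences pairwise.
From x ≡ 7 (mod 8) write x = 7 + 8t. Substituting into x ≡ 0 (mod 5) gives 8t ≡ 3 (mod 5), and since 3⁻¹ ≡ 2 (mod 5), t ≡ 1. Hence x ≡ 7 + 8·1 = 15 (mod 40).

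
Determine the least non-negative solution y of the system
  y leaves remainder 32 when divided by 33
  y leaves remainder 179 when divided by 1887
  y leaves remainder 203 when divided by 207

Combine the congruences pairwise.
gcd(33, 1887) = 3 and 3 | (179 − 32), so the pair is consistent; merging gives y ≡ 5840 (mod 20757), where 20757 = lcm(33, 1887).
gcd(20757, 207) = 3 and 3 | (203 − 5840), so the pair is consistent; merging gives y ≡ 1043690 (mod 1432233), where 1432233 = lcm(20757, 207).
The solution is unique modulo lcm(33, 1887, 207) = 1432233.

1043690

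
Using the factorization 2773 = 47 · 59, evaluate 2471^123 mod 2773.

Mod 47: 2471 ≡ 27; by Fermat, exponent reduces to 123 mod 46 = 31; 27^31 ≡ 3 (mod 47).
Mod 59: 2471 ≡ 52; by Fermat, exponent reduces to 123 mod 58 = 7; 52^7 ≡ 38 (mod 59).
Combine by CRT: x ≡ 3 (mod 47), x ≡ 38 (mod 59) ⇒ x ≡ 97 (mod 2773).

97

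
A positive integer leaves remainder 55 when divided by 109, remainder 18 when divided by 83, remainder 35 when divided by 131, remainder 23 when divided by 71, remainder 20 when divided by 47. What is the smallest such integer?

From n ≡ 55 (mod 109) write n = 55 + 109t. Substituting into n ≡ 18 (mod 83) gives 109t ≡ 46 (mod 83), and since 26⁻¹ ≡ 16 (mod 83), t ≡ 72. Hence n ≡ 55 + 109·72 = 7903 (mod 9047).
From n ≡ 7903 (mod 9047) write n = 7903 + 9047t. Substituting into n ≡ 35 (mod 131) gives 9047t ≡ 123 (mod 131), and since 8⁻¹ ≡ 82 (mod 131), t ≡ 130. Hence n ≡ 7903 + 9047·130 = 1184013 (mod 1185157).
From n ≡ 1184013 (mod 1185157) write n = 1184013 + 1185157t. Substituting into n ≡ 23 (mod 71) gives 1185157t ≡ 6 (mod 71), and since 25⁻¹ ≡ 54 (mod 71), t ≡ 40. Hence n ≡ 1184013 + 1185157·40 = 48590293 (mod 84146147).
From n ≡ 48590293 (mod 84146147) write n = 48590293 + 84146147t. Substituting into n ≡ 20 (mod 47) gives 84146147t ≡ 19 (mod 47), and since 26⁻¹ ≡ 38 (mod 47), t ≡ 17. Hence n ≡ 48590293 + 84146147·17 = 1479074792 (mod 3954868909).

1479074792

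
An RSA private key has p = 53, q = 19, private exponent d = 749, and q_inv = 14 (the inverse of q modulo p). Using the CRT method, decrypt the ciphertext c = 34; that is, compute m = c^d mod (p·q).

d_p = d mod (p−1) = 749 mod 52 = 21; d_q = d mod (q−1) = 11.
m₁ = c^(d_p) mod p: c ≡ 34 (mod 53), and 34^21 mod 53 = 33.
m₂ = c^(d_q) mod q: c ≡ 15 (mod 19), and 15^11 mod 19 = 3.
h = q_inv·(m₁ − m₂) mod p = 14·(33 − 3) mod 53 = 49.
m = m₂ + h·q = 3 + 49·19 = 934.

934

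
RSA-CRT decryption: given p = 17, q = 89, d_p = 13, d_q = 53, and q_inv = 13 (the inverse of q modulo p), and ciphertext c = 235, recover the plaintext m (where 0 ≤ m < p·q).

532

m₁ = c^(d_p) mod p: c ≡ 14 (mod 17), and 14^13 mod 17 = 5.
m₂ = c^(d_q) mod q: c ≡ 57 (mod 89), and 57^53 mod 89 = 87.
h = q_inv·(m₁ − m₂) mod p = 13·(5 − 87) mod 17 = 5.
m = m₂ + h·q = 87 + 5·89 = 532.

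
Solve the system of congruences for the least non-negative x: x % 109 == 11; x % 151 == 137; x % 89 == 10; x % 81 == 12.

The moduli are pairwise coprime; N = 109·151·89·81 = 118652931.
N/109 = 1088559; 1088559 ≡ 85 (mod 109); 85·59 ≡ 1, so inverse 59.
N/151 = 785781; 785781 ≡ 128 (mod 151); 128·105 ≡ 1, so inverse 105.
N/89 = 1333179; 1333179 ≡ 48 (mod 89); 48·13 ≡ 1, so inverse 13.
N/81 = 1464851; 1464851 ≡ 47 (mod 81); 47·50 ≡ 1, so inverse 50.
x ≡ 11·1088559·59 + 137·785781·105 + 10·1333179·13 + 12·1464851·50 = 13062158346.
13062158346 mod 118652931 = 10335936.

10335936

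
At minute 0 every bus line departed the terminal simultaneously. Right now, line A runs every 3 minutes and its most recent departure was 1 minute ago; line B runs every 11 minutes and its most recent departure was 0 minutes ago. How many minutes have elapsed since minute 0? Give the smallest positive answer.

Combine the congruences pairwise.
From t ≡ 1 (mod 3) write t = 1 + 3s. Substituting into t ≡ 0 (mod 11) gives 3s ≡ 10 (mod 11), and since 3⁻¹ ≡ 4 (mod 11), s ≡ 7. Hence t ≡ 1 + 3·7 = 22 (mod 33).

22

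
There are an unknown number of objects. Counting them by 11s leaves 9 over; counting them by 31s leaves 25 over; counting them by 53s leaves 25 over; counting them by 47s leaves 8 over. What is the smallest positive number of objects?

The moduli are pairwise coprime; M = 11·31·53·47 = 849431.
M/11 = 77221; 77221 ≡ 1 (mod 11), inverse 1.
M/31 = 27401; 27401 ≡ 28 (mod 31); 28·10 ≡ 1, so inverse 10.
M/53 = 16027; 16027 ≡ 21 (mod 53); 21·48 ≡ 1, so inverse 48.
M/47 = 18073; 18073 ≡ 25 (mod 47); 25·32 ≡ 1, so inverse 32.
N ≡ 9·77221·1 + 25·27401·10 + 25·16027·48 + 8·18073·32 = 31404327.
31404327 mod 849431 = 824811.

824811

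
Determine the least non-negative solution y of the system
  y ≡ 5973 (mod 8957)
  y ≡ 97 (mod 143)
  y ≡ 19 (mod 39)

131371

Combine the congruences pairwise.
gcd(8957, 143) = 13 and 13 | (97 − 5973), so the pair is consistent; merging gives y ≡ 32844 (mod 98527), where 98527 = lcm(8957, 143).
gcd(98527, 39) = 13 and 13 | (19 − 32844), so the pair is consistent; merging gives y ≡ 131371 (mod 295581), where 295581 = lcm(98527, 39).
The solution is unique modulo lcm(8957, 143, 39) = 295581.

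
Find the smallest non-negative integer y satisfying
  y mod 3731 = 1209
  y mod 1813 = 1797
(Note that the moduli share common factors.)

gcd(3731, 1813) = 7 and 7 | (1797 − 1209), so the pair is consistent; merging gives y ≡ 601900 (mod 966329), where 966329 = lcm(3731, 1813).
The solution is unique modulo lcm(3731, 1813) = 966329.

601900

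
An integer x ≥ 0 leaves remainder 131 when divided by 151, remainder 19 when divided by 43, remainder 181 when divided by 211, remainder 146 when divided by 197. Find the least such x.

15192392

The moduli are pairwise coprime; N = 151·43·211·197 = 269894531.
N/151 = 1787381; 1787381 ≡ 145 (mod 151); 145·25 ≡ 1, so inverse 25.
N/43 = 6276617; 6276617 ≡ 36 (mod 43); 36·6 ≡ 1, so inverse 6.
N/211 = 1279121; 1279121 ≡ 39 (mod 211); 39·92 ≡ 1, so inverse 92.
N/197 = 1370023; 1370023 ≡ 85 (mod 197); 85·51 ≡ 1, so inverse 51.
x ≡ 131·1787381·25 + 19·6276617·6 + 181·1279121·92 + 146·1370023·51 = 38070321263.
38070321263 mod 269894531 = 15192392.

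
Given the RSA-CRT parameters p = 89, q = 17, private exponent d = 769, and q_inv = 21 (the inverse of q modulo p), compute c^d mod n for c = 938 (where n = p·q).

3

d_p = d mod (p−1) = 769 mod 88 = 65; d_q = d mod (q−1) = 1.
m₁ = c^(d_p) mod p: c ≡ 48 (mod 89), and 48^65 mod 89 = 3.
m₂ = c^(d_q) mod q: c ≡ 3 (mod 17), and 3^1 mod 17 = 3.
h = q_inv·(m₁ − m₂) mod p = 21·(3 − 3) mod 89 = 0.
m = m₂ + h·q = 3 + 0·17 = 3.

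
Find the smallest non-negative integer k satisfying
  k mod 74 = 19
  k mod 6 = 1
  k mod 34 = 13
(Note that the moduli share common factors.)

Combine the congruences pairwise.
gcd(74, 6) = 2 and 2 | (1 − 19), so the pair is consistent; merging gives k ≡ 19 (mod 222), where 222 = lcm(74, 6).
gcd(222, 34) = 2 and 2 | (13 − 19), so the pair is consistent; merging gives k ≡ 2461 (mod 3774), where 3774 = lcm(222, 34).
The solution is unique modulo lcm(74, 6, 34) = 3774.

2461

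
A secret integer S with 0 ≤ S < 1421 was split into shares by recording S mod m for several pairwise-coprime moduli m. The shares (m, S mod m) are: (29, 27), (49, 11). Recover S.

From S ≡ 27 (mod 29) write S = 27 + 29t. Substituting into S ≡ 11 (mod 49) gives 29t ≡ 33 (mod 49), and since 29⁻¹ ≡ 22 (mod 49), t ≡ 40. Hence S ≡ 27 + 29·40 = 1187 (mod 1421).

1187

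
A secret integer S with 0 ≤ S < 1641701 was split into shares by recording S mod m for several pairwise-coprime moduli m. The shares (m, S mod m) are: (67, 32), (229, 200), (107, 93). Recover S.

The moduli are pairwise coprime; N = 67·229·107 = 1641701.
N/67 = 24503; 24503 ≡ 48 (mod 67); 48·7 ≡ 1, so inverse 7.
N/229 = 7169; 7169 ≡ 70 (mod 229); 70·36 ≡ 1, so inverse 36.
N/107 = 15343; 15343 ≡ 42 (mod 107); 42·79 ≡ 1, so inverse 79.
S ≡ 32·24503·7 + 200·7169·36 + 93·15343·79 = 169830493.
169830493 mod 1641701 = 735290.

735290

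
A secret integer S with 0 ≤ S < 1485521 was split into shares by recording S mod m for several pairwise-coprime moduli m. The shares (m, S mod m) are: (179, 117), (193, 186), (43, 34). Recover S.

From S ≡ 117 (mod 179) write S = 117 + 179t. Substituting into S ≡ 186 (mod 193) gives 179t ≡ 69 (mod 193), and since 179⁻¹ ≡ 124 (mod 193), t ≡ 64. Hence S ≡ 117 + 179·64 = 11573 (mod 34547).
From S ≡ 11573 (mod 34547) write S = 11573 + 34547t. Substituting into S ≡ 34 (mod 43) gives 34547t ≡ 28 (mod 43), and since 18⁻¹ ≡ 12 (mod 43), t ≡ 35. Hence S ≡ 11573 + 34547·35 = 1220718 (mod 1485521).

1220718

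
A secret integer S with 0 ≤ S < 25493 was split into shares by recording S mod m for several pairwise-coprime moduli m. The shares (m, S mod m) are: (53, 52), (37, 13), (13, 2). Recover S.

9115

Combine the congruences pairwise.
From S ≡ 52 (mod 53) write S = 52 + 53t. Substituting into S ≡ 13 (mod 37) gives 53t ≡ 35 (mod 37), and since 16⁻¹ ≡ 7 (mod 37), t ≡ 23. Hence S ≡ 52 + 53·23 = 1271 (mod 1961).
From S ≡ 1271 (mod 1961) write S = 1271 + 1961t. Substituting into S ≡ 2 (mod 13) gives 1961t ≡ 5 (mod 13), and since 11⁻¹ ≡ 6 (mod 13), t ≡ 4. Hence S ≡ 1271 + 1961·4 = 9115 (mod 25493).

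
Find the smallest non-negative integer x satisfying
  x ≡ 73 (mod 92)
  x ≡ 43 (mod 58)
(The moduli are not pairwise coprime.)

gcd(92, 58) = 2 and 2 | (43 − 73), so the pair is consistent; merging gives x ≡ 2189 (mod 2668), where 2668 = lcm(92, 58).
The solution is unique modulo lcm(92, 58) = 2668.

2189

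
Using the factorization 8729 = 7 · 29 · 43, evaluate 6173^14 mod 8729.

Mod 7: 6173 ≡ 6; by Fermat, exponent reduces to 14 mod 6 = 2; 6^2 ≡ 1 (mod 7).
Mod 29: 6173 ≡ 25; 25^14 ≡ 1 (mod 29).
Mod 43: 6173 ≡ 24; 24^14 ≡ 36 (mod 43).
Combine by CRT: x ≡ 1 (mod 7), x ≡ 1 (mod 29), x ≡ 36 (mod 43) ⇒ x ≡ 3046 (mod 8729).

3046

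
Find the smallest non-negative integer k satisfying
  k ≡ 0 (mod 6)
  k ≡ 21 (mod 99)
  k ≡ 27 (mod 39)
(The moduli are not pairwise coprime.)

Combine the congruences pairwise.
gcd(6, 99) = 3 and 3 | (21 − 0), so the pair is consistent; merging gives k ≡ 120 (mod 198), where 198 = lcm(6, 99).
gcd(198, 39) = 3 and 3 | (27 − 120), so the pair is consistent; merging gives k ≡ 1704 (mod 2574), where 2574 = lcm(198, 39).
The solution is unique modulo lcm(6, 99, 39) = 2574.

1704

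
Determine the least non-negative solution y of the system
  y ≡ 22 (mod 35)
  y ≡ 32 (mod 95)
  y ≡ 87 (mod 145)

13427

gcd(35, 95) = 5 and 5 | (32 − 22), so the pair is consistent; merging gives y ≡ 127 (mod 665), where 665 = lcm(35, 95).
gcd(665, 145) = 5 and 5 | (87 − 127), so the pair is consistent; merging gives y ≡ 13427 (mod 19285), where 19285 = lcm(665, 145).
The solution is unique modulo lcm(35, 95, 145) = 19285.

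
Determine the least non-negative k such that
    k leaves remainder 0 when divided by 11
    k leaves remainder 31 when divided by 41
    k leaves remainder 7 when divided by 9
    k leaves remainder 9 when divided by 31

63745

From k ≡ 0 (mod 11) write k = 0 + 11t. Substituting into k ≡ 31 (mod 41) gives 11t ≡ 31 (mod 41), and since 11⁻¹ ≡ 15 (mod 41), t ≡ 14. Hence k ≡ 0 + 11·14 = 154 (mod 451).
From k ≡ 154 (mod 451) write k = 154 + 451t. Substituting into k ≡ 7 (mod 9) gives 451t ≡ 6 (mod 9), and since 1⁻¹ ≡ 1 (mod 9), t ≡ 6. Hence k ≡ 154 + 451·6 = 2860 (mod 4059).
From k ≡ 2860 (mod 4059) write k = 2860 + 4059t. Substituting into k ≡ 9 (mod 31) gives 4059t ≡ 1 (mod 31), and since 29⁻¹ ≡ 15 (mod 31), t ≡ 15. Hence k ≡ 2860 + 4059·15 = 63745 (mod 125829).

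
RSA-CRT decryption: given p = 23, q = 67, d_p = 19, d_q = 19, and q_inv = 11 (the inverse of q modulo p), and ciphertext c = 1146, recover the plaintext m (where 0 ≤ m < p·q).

m₁ = c^(d_p) mod p: c ≡ 19 (mod 23), and 19^19 mod 23 = 14.
m₂ = c^(d_q) mod q: c ≡ 7 (mod 67), and 7^19 mod 67 = 12.
h = q_inv·(m₁ − m₂) mod p = 11·(14 − 12) mod 23 = 22.
m = m₂ + h·q = 12 + 22·67 = 1486.

1486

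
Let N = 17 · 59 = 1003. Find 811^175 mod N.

44

Mod 17: 811 ≡ 12; by Fermat, exponent reduces to 175 mod 16 = 15; 12^15 ≡ 10 (mod 17).
Mod 59: 811 ≡ 44; by Fermat, exponent reduces to 175 mod 58 = 1; 44^1 ≡ 44 (mod 59).
Combine by CRT: x ≡ 10 (mod 17), x ≡ 44 (mod 59) ⇒ x ≡ 44 (mod 1003).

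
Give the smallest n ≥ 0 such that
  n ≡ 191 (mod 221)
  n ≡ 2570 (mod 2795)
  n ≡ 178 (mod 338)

64060

Combine the congruences pairwise.
gcd(221, 2795) = 13 and 13 | (2570 − 191), so the pair is consistent; merging gives n ≡ 16545 (mod 47515), where 47515 = lcm(221, 2795).
gcd(47515, 338) = 13 and 13 | (178 − 16545), so the pair is consistent; merging gives n ≡ 64060 (mod 1235390), where 1235390 = lcm(47515, 338).
The solution is unique modulo lcm(221, 2795, 338) = 1235390.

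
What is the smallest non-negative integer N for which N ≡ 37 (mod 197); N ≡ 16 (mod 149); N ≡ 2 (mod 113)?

Combine the congruences pairwise.
From N ≡ 37 (mod 197) write N = 37 + 197t. Substituting into N ≡ 16 (mod 149) gives 197t ≡ 128 (mod 149), and since 48⁻¹ ≡ 59 (mod 149), t ≡ 102. Hence N ≡ 37 + 197·102 = 20131 (mod 29353).
From N ≡ 20131 (mod 29353) write N = 20131 + 29353t. Substituting into N ≡ 2 (mod 113) gives 29353t ≡ 98 (mod 113), and since 86⁻¹ ≡ 46 (mod 113), t ≡ 101. Hence N ≡ 20131 + 29353·101 = 2984784 (mod 3316889).

2984784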